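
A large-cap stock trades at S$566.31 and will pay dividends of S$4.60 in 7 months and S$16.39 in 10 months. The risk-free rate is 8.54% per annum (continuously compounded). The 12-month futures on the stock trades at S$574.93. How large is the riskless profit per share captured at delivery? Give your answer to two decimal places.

PV(dividends) I = 4.60·e^(−0.0854·7/12) + 16.39·e^(−0.0854·10/12) = 19.6406
Fair futures F* = (S − I)·e^(rT) = (566.31 − 19.6406)·e^0.085400 = 546.6694 × 1.089153 = 595.4066
Market S$574.93 < fair 595.4066: forward underpriced → reverse cash-and-carry (short the stock, invest proceeds at r, pay the dividends, go long the forward).
Profit at T = |F_mkt − F*| = |574.93 − 595.4066| = S$20.48 per share

S$20.48 per share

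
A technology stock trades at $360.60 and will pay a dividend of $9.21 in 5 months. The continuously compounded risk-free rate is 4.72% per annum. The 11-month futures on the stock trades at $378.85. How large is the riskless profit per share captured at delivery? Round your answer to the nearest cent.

PV(dividends) I = 9.21·e^(−0.0472·5/12) = 9.0306
Fair futures F* = (S − I)·e^(rT) = (360.60 − 9.0306)·e^0.043267 = 351.5694 × 1.044217 = 367.1147
Market $378.85 > fair 367.1147: forward overpriced → cash-and-carry (borrow at r, buy the stock and collect the dividends, short the forward).
Profit at T = |F_mkt − F*| = |378.85 − 367.1147| = $11.74 per share

$11.74 per share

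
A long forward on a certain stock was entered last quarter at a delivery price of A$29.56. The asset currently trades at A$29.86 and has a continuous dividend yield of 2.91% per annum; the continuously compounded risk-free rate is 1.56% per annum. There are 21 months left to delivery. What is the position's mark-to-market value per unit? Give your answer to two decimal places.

Current fair forward for the remaining 21 months: F = S·e^((r − q)·T), (r − q) = 0.0156 − 0.0291 = -0.0135
F = 29.86 · e^(-0.0135 × 21/12) = 29.86 × 0.976652 = 29.1628
Value of long forward = (F − K)·e^(−rT) = (29.1628 − 29.56) · e^(−0.0156·21/12)
= -0.3972 × 0.973069 = -0.39

-A$0.39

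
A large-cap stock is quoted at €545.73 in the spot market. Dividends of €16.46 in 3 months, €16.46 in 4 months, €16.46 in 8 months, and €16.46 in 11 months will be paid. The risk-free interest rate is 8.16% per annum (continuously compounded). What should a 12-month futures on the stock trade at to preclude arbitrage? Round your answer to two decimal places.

PV(dividends) I = 16.46·e^(−0.0816·3/12) + 16.46·e^(−0.0816·4/12) + 16.46·e^(−0.0816·8/12) + 16.46·e^(−0.0816·11/12)
I = 16.1276 + 16.0183 + 15.5885 + 15.2737 = 63.0081
F = (S − I)·e^(rT) = (545.73 − 63.0081) · e^(0.0816·12/12)
= 482.7219 · e^0.081600 = 482.7219 × 1.085022 = €523.76

€523.76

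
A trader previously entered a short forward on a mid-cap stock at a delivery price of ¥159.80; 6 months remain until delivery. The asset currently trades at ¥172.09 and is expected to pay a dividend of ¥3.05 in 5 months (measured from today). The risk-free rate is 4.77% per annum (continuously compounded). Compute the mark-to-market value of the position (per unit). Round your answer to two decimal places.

-¥13.07

PV(remaining dividends) I = 3.05·e^(−0.0477·5/12) = 2.9900
Current forward F = (S − I)·e^(rT) = (172.09 − 2.9900)·e^(0.0477·6/12) = 169.1000 × 1.024137 = 173.1816
Value (long) = (F − K)·e^(−rT) = (173.1816 − 159.80) × 0.976432 = 13.0662
Short position value = −(long value) = -¥13.07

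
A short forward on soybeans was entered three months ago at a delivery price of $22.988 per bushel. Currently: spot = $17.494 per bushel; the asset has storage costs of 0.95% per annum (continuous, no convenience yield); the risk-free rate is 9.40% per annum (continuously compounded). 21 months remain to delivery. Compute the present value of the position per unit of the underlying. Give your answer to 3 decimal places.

$1.714 per bushel

Current fair forward for the remaining 21 months: F = S·e^((r + u)·T), (r + u) = 0.0940 + 0.0095 = 0.1035
F = 17.494 · e^(0.1035 × 21/12) = 17.494 × 1.198565 = 20.9677
Value of long forward = (F − K)·e^(−rT) = (20.9677 − 22.988) · e^(−0.0940·21/12)
= -2.0203 × 0.848318 = -1.714
Short position value = −(long value) = $1.714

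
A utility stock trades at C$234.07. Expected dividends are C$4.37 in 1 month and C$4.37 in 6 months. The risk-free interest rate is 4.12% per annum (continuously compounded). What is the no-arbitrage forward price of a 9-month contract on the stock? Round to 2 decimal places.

C$232.51

PV(dividends) I = 4.37·e^(−0.0412·1/12) + 4.37·e^(−0.0412·6/12)
I = 4.3550 + 4.2809 = 8.6359
F = (S − I)·e^(rT) = (234.07 − 8.6359) · e^(0.0412·9/12)
= 225.4341 · e^0.030900 = 225.4341 × 1.031382 = C$232.51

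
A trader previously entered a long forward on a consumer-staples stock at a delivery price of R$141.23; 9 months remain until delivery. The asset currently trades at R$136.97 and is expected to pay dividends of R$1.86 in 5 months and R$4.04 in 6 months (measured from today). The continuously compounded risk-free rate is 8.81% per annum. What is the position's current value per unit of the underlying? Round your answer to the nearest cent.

PV(remaining dividends) I = 1.86·e^(−0.0881·5/12) + 4.04·e^(−0.0881·6/12) = 5.6589
Current forward F = (S − I)·e^(rT) = (136.97 − 5.6589)·e^(0.0881·9/12) = 131.3111 × 1.068307 = 140.2806
Value (long) = (F − K)·e^(−rT) = (140.2806 − 141.23) × 0.936061 = -0.8887
Value = -R$0.89

-R$0.89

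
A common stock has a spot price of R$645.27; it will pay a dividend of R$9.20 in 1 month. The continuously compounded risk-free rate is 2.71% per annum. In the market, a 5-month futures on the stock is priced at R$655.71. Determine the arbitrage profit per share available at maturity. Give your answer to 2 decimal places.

PV(dividends) I = 9.20·e^(−0.0271·1/12) = 9.1792
Fair futures F* = (S − I)·e^(rT) = (645.27 − 9.1792)·e^0.011292 = 636.0908 × 1.011356 = 643.3142
Market R$655.71 > fair 643.3142: forward overpriced → cash-and-carry (borrow at r, buy the stock and collect the dividends, short the forward).
Profit at T = |F_mkt − F*| = |655.71 − 643.3142| = R$12.40 per share

R$12.40 per share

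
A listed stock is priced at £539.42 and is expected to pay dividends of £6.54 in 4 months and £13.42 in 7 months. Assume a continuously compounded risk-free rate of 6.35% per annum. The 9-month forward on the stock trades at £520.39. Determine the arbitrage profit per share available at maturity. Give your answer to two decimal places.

£25.06 per share

PV(dividends) I = 6.54·e^(−0.0635·4/12) + 13.42·e^(−0.0635·7/12) = 19.3350
Fair forward F* = (S − I)·e^(rT) = (539.42 − 19.3350)·e^0.047625 = 520.0850 × 1.048777 = 545.4532
Market £520.39 < fair 545.4532: forward underpriced → reverse cash-and-carry (short the stock, invest proceeds at r, pay the dividends, go long the forward).
Profit at T = |F_mkt − F*| = |520.39 − 545.4532| = £25.06 per share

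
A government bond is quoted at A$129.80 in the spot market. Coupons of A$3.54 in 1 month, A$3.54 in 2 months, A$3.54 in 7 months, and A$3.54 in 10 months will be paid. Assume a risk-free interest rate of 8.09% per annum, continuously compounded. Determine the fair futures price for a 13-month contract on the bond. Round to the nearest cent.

A$126.74

PV(coupons) I = 3.54·e^(−0.0809·1/12) + 3.54·e^(−0.0809·2/12) + 3.54·e^(−0.0809·7/12) + 3.54·e^(−0.0809·10/12)
I = 3.5162 + 3.4926 + 3.3768 + 3.3092 = 13.6948
F = (S − I)·e^(rT) = (129.80 − 13.6948) · e^(0.0809·13/12)
= 116.1052 · e^0.087642 = 116.1052 × 1.091597 = A$126.74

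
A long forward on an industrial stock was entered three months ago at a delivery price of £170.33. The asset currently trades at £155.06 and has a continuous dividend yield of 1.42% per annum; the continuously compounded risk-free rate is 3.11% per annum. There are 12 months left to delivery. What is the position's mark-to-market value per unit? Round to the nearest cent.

Current fair forward for the remaining 12 months: F = S·e^((r − q)·T), (r − q) = 0.0311 − 0.0142 = 0.0169
F = 155.06 · e^(0.0169 × 12/12) = 155.06 × 1.017044 = 157.7028
Value of long forward = (F − K)·e^(−rT) = (157.7028 − 170.33) · e^(−0.0311·12/12)
= -12.6272 × 0.969379 = -12.24

-£12.24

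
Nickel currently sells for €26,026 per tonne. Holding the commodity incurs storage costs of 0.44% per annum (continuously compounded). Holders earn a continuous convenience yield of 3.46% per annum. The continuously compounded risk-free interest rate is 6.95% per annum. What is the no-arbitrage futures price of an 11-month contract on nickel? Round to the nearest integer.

€26,981 per tonne

Net carry = r + u − y = 0.0695 + 0.0044 − 0.0346 = 0.0393
F = S·e^((r+u−y)T) = 26026 · e^(0.0393 × 11/12) = 26026 · e^0.036025
= 26026 × 1.036682 = €26,981 per tonne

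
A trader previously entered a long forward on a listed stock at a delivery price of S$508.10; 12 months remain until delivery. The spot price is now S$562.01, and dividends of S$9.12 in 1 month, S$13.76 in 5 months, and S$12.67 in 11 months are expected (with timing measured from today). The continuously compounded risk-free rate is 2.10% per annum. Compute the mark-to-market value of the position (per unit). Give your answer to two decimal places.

S$29.30

PV(remaining dividends) I = 9.12·e^(−0.0210·1/12) + 13.76·e^(−0.0210·5/12) + 12.67·e^(−0.0210·11/12) = 35.1726
Current forward F = (S − I)·e^(rT) = (562.01 − 35.1726)·e^(0.0210·12/12) = 526.8374 × 1.021222 = 538.0179
Value (long) = (F − K)·e^(−rT) = (538.0179 − 508.10) × 0.979219 = 29.2962
Value = S$29.30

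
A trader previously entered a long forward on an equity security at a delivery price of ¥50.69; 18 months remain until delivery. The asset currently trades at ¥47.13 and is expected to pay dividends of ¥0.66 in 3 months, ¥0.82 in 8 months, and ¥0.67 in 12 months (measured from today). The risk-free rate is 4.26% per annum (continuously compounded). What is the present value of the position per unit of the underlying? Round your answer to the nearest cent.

PV(remaining dividends) I = 0.66·e^(−0.0426·3/12) + 0.82·e^(−0.0426·8/12) + 0.67·e^(−0.0426·12/12) = 2.0921
Current forward F = (S − I)·e^(rT) = (47.13 − 2.0921)·e^(0.0426·18/12) = 45.0379 × 1.065986 = 48.0098
Value (long) = (F − K)·e^(−rT) = (48.0098 − 50.69) × 0.938099 = -2.5143
Value = -¥2.51

-¥2.51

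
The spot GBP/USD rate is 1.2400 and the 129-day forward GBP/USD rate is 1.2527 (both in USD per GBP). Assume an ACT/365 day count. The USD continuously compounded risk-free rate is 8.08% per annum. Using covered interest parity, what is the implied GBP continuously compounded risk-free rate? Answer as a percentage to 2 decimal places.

F = S·e^((r_USD − r_GBP)T) ⇒ r_GBP = r_USD − ln(F/S)/T
ln(1.2527/1.2400) = 0.010190; /(129/365) = 0.028832
r_GBP = 0.0808 − 0.028832 = 0.051968
r_GBP = 5.20%

5.20%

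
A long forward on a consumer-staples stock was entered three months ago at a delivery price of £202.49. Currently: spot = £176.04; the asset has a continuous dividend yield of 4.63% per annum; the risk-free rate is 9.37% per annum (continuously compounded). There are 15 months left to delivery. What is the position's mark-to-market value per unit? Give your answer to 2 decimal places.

-£13.97

Current fair forward for the remaining 15 months: F = S·e^((r − q)·T), (r − q) = 0.0937 − 0.0463 = 0.0474
F = 176.04 · e^(0.0474 × 15/12) = 176.04 × 1.061040 = 186.7855
Value of long forward = (F − K)·e^(−rT) = (186.7855 − 202.49) · e^(−0.0937·15/12)
= -15.7045 × 0.889474 = -13.97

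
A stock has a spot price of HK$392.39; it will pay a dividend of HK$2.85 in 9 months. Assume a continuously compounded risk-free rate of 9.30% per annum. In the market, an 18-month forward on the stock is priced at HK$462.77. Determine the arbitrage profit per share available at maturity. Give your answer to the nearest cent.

HK$14.70 per share

PV(dividends) I = 2.85·e^(−0.0930·9/12) = 2.6580
Fair forward F* = (S − I)·e^(rT) = (392.39 − 2.6580)·e^0.139500 = 389.7320 × 1.149699 = 448.0745
Market HK$462.77 > fair 448.0745: forward overpriced → cash-and-carry (borrow at r, buy the stock and collect the dividends, short the forward).
Profit at T = |F_mkt − F*| = |462.77 − 448.0745| = HK$14.70 per share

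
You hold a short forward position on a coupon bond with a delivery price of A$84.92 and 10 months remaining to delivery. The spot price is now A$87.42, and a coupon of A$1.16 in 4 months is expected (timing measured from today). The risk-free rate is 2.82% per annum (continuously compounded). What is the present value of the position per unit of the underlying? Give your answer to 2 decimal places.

-A$3.32

PV(remaining coupons) I = 1.16·e^(−0.0282·4/12) = 1.1491
Current forward F = (S − I)·e^(rT) = (87.42 − 1.1491)·e^(0.0282·10/12) = 86.2709 × 1.023778 = 88.3222
Value (long) = (F − K)·e^(−rT) = (88.3222 − 84.92) × 0.976774 = 3.3232
Short position value = −(long value) = -A$3.32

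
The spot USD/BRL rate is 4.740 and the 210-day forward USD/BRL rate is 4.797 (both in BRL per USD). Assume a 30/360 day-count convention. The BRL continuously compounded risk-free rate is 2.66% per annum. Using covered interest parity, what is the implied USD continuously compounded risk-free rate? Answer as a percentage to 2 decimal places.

0.61%

F = S·e^((r_BRL − r_USD)T) ⇒ r_USD = r_BRL − ln(F/S)/T
ln(4.797/4.740) = 0.011954; /(210/360) = 0.020493
r_USD = 0.0266 − 0.020493 = 0.006107
r_USD = 0.61%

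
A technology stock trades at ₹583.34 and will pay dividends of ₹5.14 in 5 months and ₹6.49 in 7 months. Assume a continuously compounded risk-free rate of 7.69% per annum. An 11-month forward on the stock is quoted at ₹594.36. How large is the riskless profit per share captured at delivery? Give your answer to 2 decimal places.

PV(dividends) I = 5.14·e^(−0.0769·5/12) + 6.49·e^(−0.0769·7/12) = 11.1832
Fair forward F* = (S − I)·e^(rT) = (583.34 − 11.1832)·e^0.070492 = 572.1568 × 1.073036 = 613.9448
Market ₹594.36 < fair 613.9448: forward underpriced → reverse cash-and-carry (short the stock, invest proceeds at r, pay the dividends, go long the forward).
Profit at T = |F_mkt − F*| = |594.36 − 613.9448| = ₹19.58 per share

₹19.58 per share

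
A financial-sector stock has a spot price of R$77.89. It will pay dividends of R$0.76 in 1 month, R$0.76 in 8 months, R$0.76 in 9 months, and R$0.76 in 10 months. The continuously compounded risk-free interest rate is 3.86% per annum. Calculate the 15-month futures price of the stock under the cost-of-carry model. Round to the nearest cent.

PV(dividends) I = 0.76·e^(−0.0386·1/12) + 0.76·e^(−0.0386·8/12) + 0.76·e^(−0.0386·9/12) + 0.76·e^(−0.0386·10/12)
I = 0.7576 + 0.7407 + 0.7383 + 0.7359 = 2.9725
F = (S − I)·e^(rT) = (77.89 − 2.9725) · e^(0.0386·15/12)
= 74.9175 · e^0.048250 = 74.9175 × 1.049433 = R$78.62

R$78.62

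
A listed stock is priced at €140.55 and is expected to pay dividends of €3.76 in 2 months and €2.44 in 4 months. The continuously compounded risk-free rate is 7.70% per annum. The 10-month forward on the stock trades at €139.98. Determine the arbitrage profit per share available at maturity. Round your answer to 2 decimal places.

€3.39 per share

PV(dividends) I = 3.76·e^(−0.0770·2/12) + 2.44·e^(−0.0770·4/12) = 6.0902
Fair forward F* = (S − I)·e^(rT) = (140.55 − 6.0902)·e^0.064167 = 134.4598 × 1.066270 = 143.3705
Market €139.98 < fair 143.3705: forward underpriced → reverse cash-and-carry (short the stock, invest proceeds at r, pay the dividends, go long the forward).
Profit at T = |F_mkt − F*| = |139.98 − 143.3705| = €3.39 per share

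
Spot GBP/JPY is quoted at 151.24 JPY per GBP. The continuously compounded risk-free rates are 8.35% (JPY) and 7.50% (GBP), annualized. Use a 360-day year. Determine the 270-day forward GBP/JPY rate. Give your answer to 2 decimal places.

F = S·e^((r_JPY − r_GBP)T) = 151.24 · e^((0.0835 − 0.0750) × 270/360)
= 151.24 · e^0.006375 = 151.24 × 1.006395
F = 152.21 JPY per GBP

152.21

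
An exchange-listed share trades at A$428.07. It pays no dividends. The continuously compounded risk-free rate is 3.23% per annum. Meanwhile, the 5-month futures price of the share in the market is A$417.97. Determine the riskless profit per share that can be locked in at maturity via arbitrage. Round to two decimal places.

Fair futures: F* = S·e^(carry·T), with carry = r = 0.0323
F* = 428.07 · e^(0.0323 × 5/12) = 428.07 · e^0.013458 = 428.07 × 1.013549 = A$433.8699
Market A$417.97 < fair A$433.8699: forward underpriced → reverse cash-and-carry (short spot, go long the forward).
At maturity, profit = |F_mkt − F*| = |417.97 − 433.8699| = A$15.90 per share

A$15.90 per share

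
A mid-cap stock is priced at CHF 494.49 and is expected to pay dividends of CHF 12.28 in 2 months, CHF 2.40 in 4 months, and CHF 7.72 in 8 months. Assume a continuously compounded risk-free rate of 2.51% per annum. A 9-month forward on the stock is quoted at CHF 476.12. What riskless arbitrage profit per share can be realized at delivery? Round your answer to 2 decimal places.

PV(dividends) I = 12.28·e^(−0.0251·2/12) + 2.40·e^(−0.0251·4/12) + 7.72·e^(−0.0251·8/12) = 22.2006
Fair forward F* = (S − I)·e^(rT) = (494.49 − 22.2006)·e^0.018825 = 472.2894 × 1.019003 = 481.2643
Market CHF 476.12 < fair 481.2643: forward underpriced → reverse cash-and-carry (short the stock, invest proceeds at r, pay the dividends, go long the forward).
Profit at T = |F_mkt − F*| = |476.12 − 481.2643| = CHF 5.14 per share

CHF 5.14 per share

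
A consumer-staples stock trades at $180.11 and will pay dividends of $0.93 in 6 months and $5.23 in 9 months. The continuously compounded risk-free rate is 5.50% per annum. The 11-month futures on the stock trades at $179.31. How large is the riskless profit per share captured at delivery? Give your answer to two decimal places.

PV(dividends) I = 0.93·e^(−0.0550·6/12) + 5.23·e^(−0.0550·9/12) = 5.9234
Fair futures F* = (S − I)·e^(rT) = (180.11 − 5.9234)·e^0.050417 = 174.1866 × 1.051710 = 183.1938
Market $179.31 < fair 183.1938: forward underpriced → reverse cash-and-carry (short the stock, invest proceeds at r, pay the dividends, go long the forward).
Profit at T = |F_mkt − F*| = |179.31 − 183.1938| = $3.88 per share

$3.88 per share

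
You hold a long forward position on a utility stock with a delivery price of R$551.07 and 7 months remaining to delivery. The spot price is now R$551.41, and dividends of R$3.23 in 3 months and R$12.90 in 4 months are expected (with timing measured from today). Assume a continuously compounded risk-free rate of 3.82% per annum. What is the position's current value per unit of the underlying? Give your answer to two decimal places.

PV(remaining dividends) I = 3.23·e^(−0.0382·3/12) + 12.90·e^(−0.0382·4/12) = 15.9361
Current forward F = (S − I)·e^(rT) = (551.41 − 15.9361)·e^(0.0382·7/12) = 535.4739 × 1.022533 = 547.5397
Value (long) = (F − K)·e^(−rT) = (547.5397 − 551.07) × 0.977963 = -3.4525
Value = -R$3.45

-R$3.45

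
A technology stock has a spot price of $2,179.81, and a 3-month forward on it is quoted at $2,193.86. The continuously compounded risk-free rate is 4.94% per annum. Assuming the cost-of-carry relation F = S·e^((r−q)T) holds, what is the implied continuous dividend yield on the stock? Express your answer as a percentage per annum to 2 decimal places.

2.37%

From F = S·e^((r−q)T): (r − q) = ln(F/S)/T
ln(2193.86/2179.81) = ln(1.006446) = 0.006425
(r − q) = 0.006425 / (3/12) = 0.025700
q = r − ln(F/S)/T = 0.0494 − 0.025700 = 0.023700
q = 2.37%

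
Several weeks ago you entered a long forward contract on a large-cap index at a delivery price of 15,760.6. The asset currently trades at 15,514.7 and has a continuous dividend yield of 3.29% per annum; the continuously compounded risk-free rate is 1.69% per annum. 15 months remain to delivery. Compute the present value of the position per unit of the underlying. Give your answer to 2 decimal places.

Current fair forward for the remaining 15 months: F = S·e^((r − q)·T), (r − q) = 0.0169 − 0.0329 = -0.0160
F = 15514.7 · e^(-0.0160 × 15/12) = 15514.7 × 0.98019867 = 15207.4883
Value of long forward = (F − K)·e^(−rT) = (15207.4883 − 15760.6) · e^(−0.0169·15/12)
= -553.1117 × 0.97909657 = -541.55

-541.55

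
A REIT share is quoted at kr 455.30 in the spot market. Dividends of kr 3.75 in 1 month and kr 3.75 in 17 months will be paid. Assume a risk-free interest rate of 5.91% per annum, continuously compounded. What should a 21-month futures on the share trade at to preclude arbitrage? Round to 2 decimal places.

PV(dividends) I = 3.75·e^(−0.0591·1/12) + 3.75·e^(−0.0591·17/12)
I = 3.7316 + 3.4488 = 7.1804
F = (S − I)·e^(rT) = (455.30 − 7.1804) · e^(0.0591·21/12)
= 448.1196 · e^0.103425 = 448.1196 × 1.108963 = kr 496.95

kr 496.95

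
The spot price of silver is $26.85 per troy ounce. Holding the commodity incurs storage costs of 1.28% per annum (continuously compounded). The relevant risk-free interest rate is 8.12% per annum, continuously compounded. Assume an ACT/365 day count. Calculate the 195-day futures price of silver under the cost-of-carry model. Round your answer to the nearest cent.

$28.23 per troy ounce

Net carry = r + u − y = 0.0812 + 0.0128 − 0.0000 = 0.0940
F = S·e^((r+u−y)T) = 26.85 · e^(0.0940 × 195/365) = 26.85 · e^0.050219
= 26.85 × 1.051501 = $28.23 per troy ounce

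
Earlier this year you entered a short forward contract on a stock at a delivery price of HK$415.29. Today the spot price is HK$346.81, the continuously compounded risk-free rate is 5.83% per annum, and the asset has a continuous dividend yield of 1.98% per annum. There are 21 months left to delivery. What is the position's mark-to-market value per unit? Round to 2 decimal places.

HK$40.01

Current fair forward for the remaining 21 months: F = S·e^((r − q)·T), (r − q) = 0.0583 − 0.0198 = 0.0385
F = 346.81 · e^(0.0385 × 21/12) = 346.81 × 1.069697 = 370.9816
Value of long forward = (F − K)·e^(−rT) = (370.9816 − 415.29) · e^(−0.0583·21/12)
= -44.3084 × 0.903007 = -40.01
Short position value = −(long value) = HK$40.01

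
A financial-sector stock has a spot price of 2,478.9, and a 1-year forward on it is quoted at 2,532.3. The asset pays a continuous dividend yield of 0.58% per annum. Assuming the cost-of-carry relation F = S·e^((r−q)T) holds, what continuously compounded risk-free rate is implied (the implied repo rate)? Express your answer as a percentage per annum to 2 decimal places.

From F = S·e^((r−q)T): (r − q) = ln(F/S)/T
ln(2532.3/2478.9) = ln(1.021542) = 0.021313
(r − q) = 0.021313 / (1) = 0.021313
r = ln(F/S)/T + q = 0.021313 + 0.0058 = 0.027113
r = 2.71%

2.71%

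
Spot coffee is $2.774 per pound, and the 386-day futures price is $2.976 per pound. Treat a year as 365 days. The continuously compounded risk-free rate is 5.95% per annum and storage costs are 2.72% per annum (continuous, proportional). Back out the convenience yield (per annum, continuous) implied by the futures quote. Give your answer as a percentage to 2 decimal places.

F = S·e^((r+u−y)T) ⇒ (r+u−y) = ln(F/S)/T
ln(2.976/2.774) = 0.070290; /T ⇒ 0.066466
y = r + u − ln(F/S)/T = 0.0595 + 0.0272 − 0.066466 = 0.020234
y = 2.02%

2.02%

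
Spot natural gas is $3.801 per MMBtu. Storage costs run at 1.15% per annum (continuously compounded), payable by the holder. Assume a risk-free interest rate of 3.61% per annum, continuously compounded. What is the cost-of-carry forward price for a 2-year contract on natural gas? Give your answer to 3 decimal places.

$4.181 per MMBtu

Net carry = r + u − y = 0.0361 + 0.0115 − 0.0000 = 0.0476
F = S·e^((r+u−y)T) = 3.801 · e^(0.0476 × 2) = 3.801 · e^0.095200
= 3.801 × 1.099879 = $4.181 per MMBtu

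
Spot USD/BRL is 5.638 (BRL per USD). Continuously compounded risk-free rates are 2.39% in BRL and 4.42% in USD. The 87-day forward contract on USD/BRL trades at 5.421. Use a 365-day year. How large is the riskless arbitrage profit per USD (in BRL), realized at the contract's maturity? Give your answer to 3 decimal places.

Fair forward: F* = S·e^(carry·T), with carry = (r_BRL − r_USD) = 0.0239 − 0.0442 = -0.0203
F* = 5.638 · e^(-0.0203 × 87/365) = 5.638 · e^-0.004839 = 5.638 × 0.995173 = 5.6108
Market 5.421 < fair 5.6108: forward underpriced → reverse cash-and-carry (short spot, go long the forward).
At maturity, profit = |F_mkt − F*| = |5.421 − 5.6108| = 0.190 per USD (in BRL)

0.190 per USD (in BRL)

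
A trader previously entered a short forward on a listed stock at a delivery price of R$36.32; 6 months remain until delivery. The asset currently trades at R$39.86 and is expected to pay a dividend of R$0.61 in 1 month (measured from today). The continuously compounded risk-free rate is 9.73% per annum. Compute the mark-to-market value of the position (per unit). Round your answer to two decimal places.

-R$4.66

PV(remaining dividends) I = 0.61·e^(−0.0973·1/12) = 0.6051
Current forward F = (S − I)·e^(rT) = (39.86 − 0.6051)·e^(0.0973·6/12) = 39.2549 × 1.049853 = 41.2119
Value (long) = (F − K)·e^(−rT) = (41.2119 − 36.32) × 0.952514 = 4.6596
Short position value = −(long value) = -R$4.66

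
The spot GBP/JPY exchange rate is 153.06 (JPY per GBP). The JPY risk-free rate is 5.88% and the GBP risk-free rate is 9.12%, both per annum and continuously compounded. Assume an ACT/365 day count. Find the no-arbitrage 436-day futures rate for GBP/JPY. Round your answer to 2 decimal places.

147.25

F = S·e^((r_JPY − r_GBP)T) = 153.06 · e^((0.0588 − 0.0912) × 436/365)
= 153.06 · e^-0.038702 = 153.06 × 0.962037
F = 147.25 JPY per GBP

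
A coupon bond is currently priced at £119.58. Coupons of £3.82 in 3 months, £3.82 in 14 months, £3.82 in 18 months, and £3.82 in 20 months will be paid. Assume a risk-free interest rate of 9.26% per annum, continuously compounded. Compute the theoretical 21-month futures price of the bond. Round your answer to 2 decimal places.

PV(coupons) I = 3.82·e^(−0.0926·3/12) + 3.82·e^(−0.0926·14/12) + 3.82·e^(−0.0926·18/12) + 3.82·e^(−0.0926·20/12)
I = 3.7326 + 3.4288 + 3.3246 + 3.2737 = 13.7597
F = (S − I)·e^(rT) = (119.58 − 13.7597) · e^(0.0926·21/12)
= 105.8203 · e^0.162050 = 105.8203 × 1.175919 = £124.44

£124.44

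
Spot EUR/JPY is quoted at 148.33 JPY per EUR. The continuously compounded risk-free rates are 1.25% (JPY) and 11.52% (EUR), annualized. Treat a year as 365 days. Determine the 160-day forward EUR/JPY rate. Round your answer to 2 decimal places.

141.80

F = S·e^((r_JPY − r_EUR)T) = 148.33 · e^((0.0125 − 0.1152) × 160/365)
= 148.33 · e^-0.045019 = 148.33 × 0.955979
F = 141.80 JPY per EUR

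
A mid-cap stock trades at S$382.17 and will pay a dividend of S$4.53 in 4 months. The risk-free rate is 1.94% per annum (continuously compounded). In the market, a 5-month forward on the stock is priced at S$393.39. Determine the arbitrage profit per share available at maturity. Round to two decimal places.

S$12.66 per share

PV(dividends) I = 4.53·e^(−0.0194·4/12) = 4.5008
Fair forward F* = (S − I)·e^(rT) = (382.17 − 4.5008)·e^0.008083 = 377.6692 × 1.008116 = 380.7344
Market S$393.39 > fair 380.7344: forward overpriced → cash-and-carry (borrow at r, buy the stock and collect the dividends, short the forward).
Profit at T = |F_mkt − F*| = |393.39 − 380.7344| = S$12.66 per share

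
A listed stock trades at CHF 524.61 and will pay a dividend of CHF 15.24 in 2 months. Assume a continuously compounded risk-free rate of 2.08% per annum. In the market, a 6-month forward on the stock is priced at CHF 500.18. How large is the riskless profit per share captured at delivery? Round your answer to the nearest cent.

PV(dividends) I = 15.24·e^(−0.0208·2/12) = 15.1873
Fair forward F* = (S − I)·e^(rT) = (524.61 − 15.1873)·e^0.010400 = 509.4227 × 1.010454 = 514.7482
Market CHF 500.18 < fair 514.7482: forward underpriced → reverse cash-and-carry (short the stock, invest proceeds at r, pay the dividends, go long the forward).
Profit at T = |F_mkt − F*| = |500.18 − 514.7482| = CHF 14.57 per share

CHF 14.57 per share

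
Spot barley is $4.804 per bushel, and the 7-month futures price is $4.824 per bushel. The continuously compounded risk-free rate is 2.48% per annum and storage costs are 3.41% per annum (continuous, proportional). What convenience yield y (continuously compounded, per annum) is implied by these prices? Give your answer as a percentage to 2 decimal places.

F = S·e^((r+u−y)T) ⇒ (r+u−y) = ln(F/S)/T
ln(4.824/4.804) = 0.004155; /T ⇒ 0.007123
y = r + u − ln(F/S)/T = 0.0248 + 0.0341 − 0.007123 = 0.051777
y = 5.18%

5.18%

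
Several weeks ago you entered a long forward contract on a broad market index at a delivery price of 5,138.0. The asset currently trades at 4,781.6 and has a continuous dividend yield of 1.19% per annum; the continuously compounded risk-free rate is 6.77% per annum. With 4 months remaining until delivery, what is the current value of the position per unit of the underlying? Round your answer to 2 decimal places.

-260.68

Current fair forward for the remaining 4 months: F = S·e^((r − q)·T), (r − q) = 0.0677 − 0.0119 = 0.0558
F = 4781.6 · e^(0.0558 × 4/12) = 4781.6 × 1.01877406 = 4871.3700
Value of long forward = (F − K)·e^(−rT) = (4871.3700 − 5138.0) · e^(−0.0677·4/12)
= -266.6300 × 0.97768606 = -260.68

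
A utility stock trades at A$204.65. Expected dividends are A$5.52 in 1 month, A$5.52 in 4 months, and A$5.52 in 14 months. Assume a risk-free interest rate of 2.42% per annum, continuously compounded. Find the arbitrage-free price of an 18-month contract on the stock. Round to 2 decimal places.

A$195.26

PV(dividends) I = 5.52·e^(−0.0242·1/12) + 5.52·e^(−0.0242·4/12) + 5.52·e^(−0.0242·14/12)
I = 5.5089 + 5.4757 + 5.3663 = 16.3509
F = (S − I)·e^(rT) = (204.65 − 16.3509) · e^(0.0242·18/12)
= 188.2991 · e^0.036300 = 188.2991 × 1.036967 = A$195.26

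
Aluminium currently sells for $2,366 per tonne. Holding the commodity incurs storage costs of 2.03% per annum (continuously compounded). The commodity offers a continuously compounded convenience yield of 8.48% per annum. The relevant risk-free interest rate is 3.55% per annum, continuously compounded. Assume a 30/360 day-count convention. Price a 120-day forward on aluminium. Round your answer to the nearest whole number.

$2,343 per tonne

Net carry = r + u − y = 0.0355 + 0.0203 − 0.0848 = -0.0290
F = S·e^((r+u−y)T) = 2366 · e^(-0.0290 × 120/360) = 2366 · e^-0.009667
= 2366 × 0.990380 = $2,343 per tonne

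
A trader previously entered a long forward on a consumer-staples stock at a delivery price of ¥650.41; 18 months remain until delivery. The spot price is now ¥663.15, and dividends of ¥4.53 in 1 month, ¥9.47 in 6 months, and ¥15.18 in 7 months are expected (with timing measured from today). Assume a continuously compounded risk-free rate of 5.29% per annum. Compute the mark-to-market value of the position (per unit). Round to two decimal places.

PV(remaining dividends) I = 4.53·e^(−0.0529·1/12) + 9.47·e^(−0.0529·6/12) + 15.18·e^(−0.0529·7/12) = 28.4516
Current forward F = (S − I)·e^(rT) = (663.15 − 28.4516)·e^(0.0529·18/12) = 634.6984 × 1.082583 = 687.1137
Value (long) = (F − K)·e^(−rT) = (687.1137 − 650.41) × 0.923717 = 33.9038
Value = ¥33.90

¥33.90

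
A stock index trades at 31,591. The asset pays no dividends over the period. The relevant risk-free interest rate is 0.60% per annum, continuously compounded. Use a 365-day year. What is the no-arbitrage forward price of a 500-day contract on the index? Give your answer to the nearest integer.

F = S·e^(rT) = 31591 · e^(0.0060 × 500/365)
= 31591 · e^0.008219 = 31591 × 1.008253
F = 31,852

31,852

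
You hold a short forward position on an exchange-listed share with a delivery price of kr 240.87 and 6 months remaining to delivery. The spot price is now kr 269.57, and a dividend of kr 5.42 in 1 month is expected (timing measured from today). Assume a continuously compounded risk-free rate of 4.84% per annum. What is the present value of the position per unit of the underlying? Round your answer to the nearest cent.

-kr 29.06

PV(remaining dividends) I = 5.42·e^(−0.0484·1/12) = 5.3982
Current forward F = (S − I)·e^(rT) = (269.57 − 5.3982)·e^(0.0484·6/12) = 264.1718 × 1.024495 = 270.6427
Value (long) = (F − K)·e^(−rT) = (270.6427 − 240.87) × 0.976090 = 29.0608
Short position value = −(long value) = -kr 29.06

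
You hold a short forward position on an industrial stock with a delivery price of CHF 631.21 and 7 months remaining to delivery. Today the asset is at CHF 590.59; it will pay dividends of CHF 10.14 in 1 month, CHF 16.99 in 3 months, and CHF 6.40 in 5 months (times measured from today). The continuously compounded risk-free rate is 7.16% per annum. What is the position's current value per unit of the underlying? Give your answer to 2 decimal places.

PV(remaining dividends) I = 10.14·e^(−0.0716·1/12) + 16.99·e^(−0.0716·3/12) + 6.40·e^(−0.0716·5/12) = 32.9801
Current forward F = (S − I)·e^(rT) = (590.59 − 32.9801)·e^(0.0716·7/12) = 557.6099 × 1.042651 = 581.3925
Value (long) = (F − K)·e^(−rT) = (581.3925 − 631.21) × 0.959094 = -47.7797
Short position value = −(long value) = CHF 47.78

CHF 47.78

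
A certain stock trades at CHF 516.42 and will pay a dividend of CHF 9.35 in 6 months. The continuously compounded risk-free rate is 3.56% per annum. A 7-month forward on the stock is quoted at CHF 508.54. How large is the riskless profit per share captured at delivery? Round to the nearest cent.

PV(dividends) I = 9.35·e^(−0.0356·6/12) = 9.1850
Fair forward F* = (S − I)·e^(rT) = (516.42 − 9.1850)·e^0.020767 = 507.2350 × 1.020984 = 517.8788
Market CHF 508.54 < fair 517.8788: forward underpriced → reverse cash-and-carry (short the stock, invest proceeds at r, pay the dividends, go long the forward).
Profit at T = |F_mkt − F*| = |508.54 − 517.8788| = CHF 9.34 per share

CHF 9.34 per share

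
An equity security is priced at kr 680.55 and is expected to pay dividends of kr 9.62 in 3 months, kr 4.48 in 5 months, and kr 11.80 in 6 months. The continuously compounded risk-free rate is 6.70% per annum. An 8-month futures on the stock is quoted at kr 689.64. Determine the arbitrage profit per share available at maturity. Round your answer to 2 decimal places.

PV(dividends) I = 9.62·e^(−0.0670·3/12) + 4.48·e^(−0.0670·5/12) + 11.80·e^(−0.0670·6/12) = 25.2281
Fair futures F* = (S − I)·e^(rT) = (680.55 − 25.2281)·e^0.044667 = 655.3219 × 1.045680 = 685.2570
Market kr 689.64 > fair 685.2570: forward overpriced → cash-and-carry (borrow at r, buy the stock and collect the dividends, short the forward).
Profit at T = |F_mkt − F*| = |689.64 − 685.2570| = kr 4.38 per share

kr 4.38 per share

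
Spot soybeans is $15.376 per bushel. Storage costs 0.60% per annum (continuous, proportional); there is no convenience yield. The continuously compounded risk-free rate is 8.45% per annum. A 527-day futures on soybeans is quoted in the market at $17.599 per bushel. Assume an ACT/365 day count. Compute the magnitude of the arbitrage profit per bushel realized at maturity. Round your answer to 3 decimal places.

$0.077 per bushel

Fair futures: F* = S·e^(carry·T), with carry = (r + u) = 0.0845 + 0.0060 = 0.0905
F* = 15.376 · e^(0.0905 × 527/365) = 15.376 · e^0.130667 = 15.376 × 1.139588 = $17.5223
Market $17.599 > fair $17.5223: forward overpriced → cash-and-carry (buy spot, short the forward).
At maturity, profit = |F_mkt − F*| = |17.599 − 17.5223| = $0.077 per bushel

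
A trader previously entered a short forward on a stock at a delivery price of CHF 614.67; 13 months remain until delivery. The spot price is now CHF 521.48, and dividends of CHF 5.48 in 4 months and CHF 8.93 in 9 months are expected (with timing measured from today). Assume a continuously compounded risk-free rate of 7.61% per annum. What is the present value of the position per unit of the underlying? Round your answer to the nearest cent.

PV(remaining dividends) I = 5.48·e^(−0.0761·4/12) + 8.93·e^(−0.0761·9/12) = 13.7773
Current forward F = (S − I)·e^(rT) = (521.48 − 13.7773)·e^(0.0761·13/12) = 507.7027 × 1.085935 = 551.3321
Value (long) = (F − K)·e^(−rT) = (551.3321 − 614.67) × 0.920865 = -58.3257
Short position value = −(long value) = CHF 58.33

CHF 58.33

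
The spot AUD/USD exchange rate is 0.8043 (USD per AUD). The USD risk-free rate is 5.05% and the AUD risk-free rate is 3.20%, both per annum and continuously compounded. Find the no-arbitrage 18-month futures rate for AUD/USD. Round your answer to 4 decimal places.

F = S·e^((r_USD − r_AUD)T) = 0.8043 · e^((0.0505 − 0.0320) × 18/12)
= 0.8043 · e^0.027750 = 0.8043 × 1.028139
F = 0.8269 USD per AUD

0.8269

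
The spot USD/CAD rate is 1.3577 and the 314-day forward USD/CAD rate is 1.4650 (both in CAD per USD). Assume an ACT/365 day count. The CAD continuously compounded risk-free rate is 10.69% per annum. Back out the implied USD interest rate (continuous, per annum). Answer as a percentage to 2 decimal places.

1.85%

F = S·e^((r_CAD − r_USD)T) ⇒ r_USD = r_CAD − ln(F/S)/T
ln(1.4650/1.3577) = 0.076063; /(314/365) = 0.088417
r_USD = 0.1069 − 0.088417 = 0.018483
r_USD = 1.85%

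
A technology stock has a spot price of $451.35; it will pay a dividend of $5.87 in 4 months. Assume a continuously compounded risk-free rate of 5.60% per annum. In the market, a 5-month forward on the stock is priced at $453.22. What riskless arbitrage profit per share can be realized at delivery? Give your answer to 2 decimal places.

PV(dividends) I = 5.87·e^(−0.0560·4/12) = 5.7614
Fair forward F* = (S − I)·e^(rT) = (451.35 − 5.7614)·e^0.023333 = 445.5886 × 1.023607 = 456.1076
Market $453.22 < fair 456.1076: forward underpriced → reverse cash-and-carry (short the stock, invest proceeds at r, pay the dividends, go long the forward).
Profit at T = |F_mkt − F*| = |453.22 − 456.1076| = $2.89 per share

$2.89 per share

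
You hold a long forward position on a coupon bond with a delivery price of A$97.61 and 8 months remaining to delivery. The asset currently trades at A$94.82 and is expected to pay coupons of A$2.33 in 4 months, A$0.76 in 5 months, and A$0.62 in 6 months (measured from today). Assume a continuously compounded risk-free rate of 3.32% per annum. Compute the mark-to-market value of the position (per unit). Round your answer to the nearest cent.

-A$4.32

PV(remaining coupons) I = 2.33·e^(−0.0332·4/12) + 0.76·e^(−0.0332·5/12) + 0.62·e^(−0.0332·6/12) = 3.6637
Current forward F = (S − I)·e^(rT) = (94.82 − 3.6637)·e^(0.0332·8/12) = 91.1563 × 1.022380 = 93.1964
Value (long) = (F − K)·e^(−rT) = (93.1964 − 97.61) × 0.978110 = -4.3170
Value = -A$4.32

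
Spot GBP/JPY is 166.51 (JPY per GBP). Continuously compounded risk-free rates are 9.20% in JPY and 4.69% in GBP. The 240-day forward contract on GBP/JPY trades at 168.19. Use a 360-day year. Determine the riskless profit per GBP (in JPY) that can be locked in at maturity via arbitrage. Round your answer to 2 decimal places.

3.40 per GBP (in JPY)

Fair forward: F* = S·e^(carry·T), with carry = (r_JPY − r_GBP) = 0.0920 − 0.0469 = 0.0451
F* = 166.51 · e^(0.0451 × 240/360) = 166.51 · e^0.030067 = 166.51 × 1.030524 = 171.5926
Market 168.19 < fair 171.5926: forward underpriced → reverse cash-and-carry (short spot, go long the forward).
At maturity, profit = |F_mkt − F*| = |168.19 − 171.5926| = 3.40 per GBP (in JPY)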